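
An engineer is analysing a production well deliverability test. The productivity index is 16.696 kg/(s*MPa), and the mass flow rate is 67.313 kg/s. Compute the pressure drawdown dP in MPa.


dP = mdot * 1000 / PI
dP = 67.313 * 1000 / 16.696
dP = 4031.684 kPa
Convert: 4031.684 kPa * 0.001 = 4.0317 MPa
dP = 4.0317 MPa


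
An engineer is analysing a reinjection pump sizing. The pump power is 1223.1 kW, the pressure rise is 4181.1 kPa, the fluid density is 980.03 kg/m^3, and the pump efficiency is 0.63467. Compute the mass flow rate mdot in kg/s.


mdot = P_pump * rho * eta / dP
mdot = 1223.1 * 980.03 * 0.63467 / 4181.1
mdot = 181.95 kg/s


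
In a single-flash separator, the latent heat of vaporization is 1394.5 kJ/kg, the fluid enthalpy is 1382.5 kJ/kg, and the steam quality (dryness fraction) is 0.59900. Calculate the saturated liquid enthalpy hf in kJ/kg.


hf = h - x * hfg
hf = 1382.5 - 0.59900 * 1394.5
hf = 547.19 kJ/kg


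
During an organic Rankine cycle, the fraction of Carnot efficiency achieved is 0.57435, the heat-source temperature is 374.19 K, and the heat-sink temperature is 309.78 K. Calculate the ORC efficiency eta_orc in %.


eta_orc = (1 - Tc/Th) * f * 100
eta_orc = (1 - 309.78/374.19) * 0.57435 * 100
eta_orc = 9.8864 %


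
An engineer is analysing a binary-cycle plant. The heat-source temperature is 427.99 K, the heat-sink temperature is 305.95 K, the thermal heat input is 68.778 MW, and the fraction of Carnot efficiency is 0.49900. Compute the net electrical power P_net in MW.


Step 1: eta = (1 - Tc/Th)*f = (1 - 305.95/427.99)*0.499 = 0.1422883
Step 2: P_net = eta * Q_in = 0.1422883 * 68.778 = 9.7863 MW
P_net = 9.7863 MW


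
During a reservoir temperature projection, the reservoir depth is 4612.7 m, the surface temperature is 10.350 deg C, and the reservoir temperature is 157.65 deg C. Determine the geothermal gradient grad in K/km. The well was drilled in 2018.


grad = (T_res - T_surf) / d * 1000
grad = (157.65 - 10.350) / 4612.7 * 1000
grad = 31.93357 deg C/km
Convert: 31.93357 deg C/km * 1.0 = 31.934 K/km
grad = 31.934 K/km


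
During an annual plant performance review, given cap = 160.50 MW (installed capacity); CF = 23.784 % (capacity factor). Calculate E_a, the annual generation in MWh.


E_a = CF / 100 * cap * 8760
E_a = 23.784 / 100 * 160.50 * 8760
E_a = 3.3440e+05 MWh


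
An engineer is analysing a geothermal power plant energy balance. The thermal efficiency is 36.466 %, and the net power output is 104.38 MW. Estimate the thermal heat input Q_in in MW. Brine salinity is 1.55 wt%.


Q_in = W_net / (eta / 100)
Q_in = 104.38 / (36.466 / 100)
Q_in = 286.24 MW


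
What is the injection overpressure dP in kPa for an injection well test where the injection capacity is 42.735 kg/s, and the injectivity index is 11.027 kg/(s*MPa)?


dP = mdot * 1000 / II
dP = 42.735 * 1000 / 11.027
dP = 3875.5 kPa


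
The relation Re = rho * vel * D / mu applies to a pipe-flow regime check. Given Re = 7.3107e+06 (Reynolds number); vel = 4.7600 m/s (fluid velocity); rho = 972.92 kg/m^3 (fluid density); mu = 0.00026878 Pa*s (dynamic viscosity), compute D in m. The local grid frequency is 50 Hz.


D = Re * mu / (rho * vel)
D = 7.3107e+06 * 0.00026878 / (972.92 * 4.7600)
D = 0.42430 m


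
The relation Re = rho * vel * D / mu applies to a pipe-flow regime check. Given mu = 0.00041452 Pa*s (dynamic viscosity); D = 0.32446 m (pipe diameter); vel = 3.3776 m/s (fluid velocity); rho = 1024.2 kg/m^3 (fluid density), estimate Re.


Re = rho * vel * D / mu
Re = 1024.2 * 3.3776 * 0.32446 / 0.00041452
Re = 2.7078e+06


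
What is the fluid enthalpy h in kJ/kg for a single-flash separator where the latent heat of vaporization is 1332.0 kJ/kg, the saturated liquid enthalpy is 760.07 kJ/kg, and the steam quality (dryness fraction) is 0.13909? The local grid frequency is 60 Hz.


h = hf + x * hfg
h = 760.07 + 0.13909 * 1332.0
h = 945.34 kJ/kg


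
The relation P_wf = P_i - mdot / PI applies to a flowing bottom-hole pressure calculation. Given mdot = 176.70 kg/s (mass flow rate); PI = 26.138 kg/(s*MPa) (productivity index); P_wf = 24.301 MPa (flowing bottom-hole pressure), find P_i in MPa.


P_i = P_wf + mdot / PI
P_i = 24.301 + 176.70 / 26.138
P_i = 31.061 MPa


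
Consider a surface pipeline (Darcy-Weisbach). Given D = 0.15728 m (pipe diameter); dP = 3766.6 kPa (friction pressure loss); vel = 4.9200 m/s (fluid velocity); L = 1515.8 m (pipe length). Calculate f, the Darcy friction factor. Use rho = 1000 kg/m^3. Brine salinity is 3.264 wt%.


f = dP*1000 / ((L/D)*(rho*vel^2/2))
f = 3766.6*1000 / ((1515.8/0.15728)*(1000*4.9200^2/2))
f = 0.032291


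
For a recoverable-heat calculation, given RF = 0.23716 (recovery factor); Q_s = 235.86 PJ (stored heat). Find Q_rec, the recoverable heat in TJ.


Q_rec = Q_s * RF
Q_rec = 235.86 * 0.23716
Q_rec = 55.93656 PJ
Convert: 55.93656 PJ * 1000.0 = 55937 TJ
Q_rec = 55937 TJ


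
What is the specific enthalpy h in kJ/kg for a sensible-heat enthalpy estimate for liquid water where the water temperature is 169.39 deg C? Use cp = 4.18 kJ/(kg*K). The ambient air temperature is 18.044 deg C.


h = cp * T
h = 4.18 * 169.39
h = 708.05 kJ/kg


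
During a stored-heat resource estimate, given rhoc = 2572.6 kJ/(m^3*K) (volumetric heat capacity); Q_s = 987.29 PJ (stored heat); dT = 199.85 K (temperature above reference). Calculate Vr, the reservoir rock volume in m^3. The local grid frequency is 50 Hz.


Vr = Q_s * 1e12 / (rhoc * dT)
Vr = 987.29 * 1e12 / (2572.6 * 199.85)
Vr = 1.9203e+09 m^3


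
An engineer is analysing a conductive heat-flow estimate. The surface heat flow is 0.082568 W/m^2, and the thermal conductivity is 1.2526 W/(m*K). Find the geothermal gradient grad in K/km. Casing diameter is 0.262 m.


grad = q * 1000 / k
grad = 0.082568 * 1000 / 1.2526
grad = 65.91729 deg C/km
Convert: 65.91729 deg C/km * 1.0 = 65.917 K/km
grad = 65.917 K/km


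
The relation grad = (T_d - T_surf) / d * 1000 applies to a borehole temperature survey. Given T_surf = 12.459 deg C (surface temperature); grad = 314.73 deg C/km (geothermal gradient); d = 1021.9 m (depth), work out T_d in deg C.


T_d = T_surf + grad * d / 1000
T_d = 12.459 + 314.73 * 1021.9 / 1000
T_d = 334.08 deg C


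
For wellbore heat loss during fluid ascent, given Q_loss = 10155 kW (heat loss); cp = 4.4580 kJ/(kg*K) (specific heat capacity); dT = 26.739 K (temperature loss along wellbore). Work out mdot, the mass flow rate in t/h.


mdot = Q_loss / (cp * dT)
mdot = 10155 / (4.4580 * 26.739)
mdot = 85.19119 kg/s
Convert: 85.19119 kg/s * 3.6 = 306.69 t/h
mdot = 306.69 t/h


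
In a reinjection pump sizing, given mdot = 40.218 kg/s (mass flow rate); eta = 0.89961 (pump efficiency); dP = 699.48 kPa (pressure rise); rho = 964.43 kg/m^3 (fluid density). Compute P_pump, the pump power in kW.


P_pump = mdot * dP / (rho * eta)
P_pump = 40.218 * 699.48 / (964.43 * 0.89961)
P_pump = 32.424 kW


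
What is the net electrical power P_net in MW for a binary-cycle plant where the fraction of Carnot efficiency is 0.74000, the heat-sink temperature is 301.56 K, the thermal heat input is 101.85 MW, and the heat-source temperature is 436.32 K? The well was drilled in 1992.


Step 1: eta = (1 - Tc/Th)*f = (1 - 301.56/436.32)*0.74 = 0.2285534
Step 2: P_net = eta * Q_in = 0.2285534 * 101.85 = 23.278 MW
P_net = 23.278 MW


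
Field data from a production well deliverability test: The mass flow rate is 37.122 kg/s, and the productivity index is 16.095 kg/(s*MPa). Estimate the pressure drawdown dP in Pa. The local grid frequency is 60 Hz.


dP = mdot * 1000 / PI
dP = 37.122 * 1000 / 16.095
dP = 2306.431 kPa
Convert: 2306.431 kPa * 1000.0 = 2.3064e+06 Pa
dP = 2.3064e+06 Pa


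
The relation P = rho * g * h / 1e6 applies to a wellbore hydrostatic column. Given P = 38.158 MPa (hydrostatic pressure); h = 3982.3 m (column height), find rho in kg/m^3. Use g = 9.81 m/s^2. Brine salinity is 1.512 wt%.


rho = P * 1e6 / (g * h)
rho = 38.158 * 1e6 / (9.81 * 3982.3)
rho = 976.75 kg/m^3


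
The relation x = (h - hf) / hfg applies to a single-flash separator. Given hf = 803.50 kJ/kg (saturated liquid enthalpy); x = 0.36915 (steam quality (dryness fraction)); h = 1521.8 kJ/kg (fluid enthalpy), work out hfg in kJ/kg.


hfg = (h - hf) / x
hfg = (1521.8 - 803.50) / 0.36915
hfg = 1945.8 kJ/kg


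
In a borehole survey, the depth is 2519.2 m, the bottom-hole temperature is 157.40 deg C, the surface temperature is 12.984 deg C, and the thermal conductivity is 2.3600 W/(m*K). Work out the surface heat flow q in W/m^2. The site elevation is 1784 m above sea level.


Step 1: grad = (T_d - T_surf)/d * 1000 = (157.4 - 12.984)/2519.2 * 1000 = 57.32614 deg C/km
Step 2: q = k * grad / 1000 = 2.36 * 57.32614 / 1000 = 0.13529 W/m^2
q = 0.13529 W/m^2


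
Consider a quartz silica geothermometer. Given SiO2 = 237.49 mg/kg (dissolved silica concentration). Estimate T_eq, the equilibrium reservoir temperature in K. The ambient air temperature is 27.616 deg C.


T_eq = 1309 / (5.19 - log10(SiO2)) - 273.15
T_eq = 1309 / (5.19 - log10(237.49)) - 273.15
T_eq = 191.9655 deg C
Convert to K: 191.9655 + 273.15 = 465.12 K
T_eq = 465.12 K


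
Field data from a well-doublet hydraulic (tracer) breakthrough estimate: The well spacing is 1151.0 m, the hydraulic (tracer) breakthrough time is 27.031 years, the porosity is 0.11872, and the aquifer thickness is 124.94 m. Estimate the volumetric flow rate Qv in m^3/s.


Qv = pi*hr*phi*L^2 / (3*t_bt*365.25*86400)
Qv = pi*124.94*0.11872*1151.0^2 / (3*27.031*365.25*86400)
Qv = 0.024123 m^3/s


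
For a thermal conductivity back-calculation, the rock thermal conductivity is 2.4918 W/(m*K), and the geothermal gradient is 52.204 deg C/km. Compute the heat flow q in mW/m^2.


q = k * grad / 1000
q = 2.4918 * 52.204 / 1000
q = 0.1300819 W/m^2
Convert: 0.1300819 W/m^2 * 1000.0 = 130.08 mW/m^2
q = 130.08 mW/m^2


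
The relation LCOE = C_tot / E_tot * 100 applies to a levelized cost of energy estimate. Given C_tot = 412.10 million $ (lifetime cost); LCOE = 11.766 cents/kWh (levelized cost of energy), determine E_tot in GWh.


E_tot = C_tot / LCOE * 100
E_tot = 412.10 / 11.766 * 100
E_tot = 3502.5 GWh


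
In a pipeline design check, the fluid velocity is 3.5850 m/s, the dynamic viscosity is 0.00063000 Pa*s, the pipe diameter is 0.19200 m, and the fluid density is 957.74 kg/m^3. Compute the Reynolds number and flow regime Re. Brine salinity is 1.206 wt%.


Step 1: Re = rho*vel*D/mu = 957.74*3.585*0.192/0.00063 = 1.0464e+06
Step 2: Re = 1.0464e+06 > 4000, so flow is turbulent.
Re = 1.0464e+06 (turbulent)


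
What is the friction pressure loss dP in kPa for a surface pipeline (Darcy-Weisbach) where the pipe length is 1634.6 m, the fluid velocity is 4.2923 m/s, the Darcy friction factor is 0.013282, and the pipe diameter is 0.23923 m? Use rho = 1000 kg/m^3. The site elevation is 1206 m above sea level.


dP = f * (L/D) * (rho*vel^2/2) / 1000
dP = 0.013282 * (1634.6/0.23923) * (1000*4.2923^2/2) / 1000
dP = 836.01 kPa


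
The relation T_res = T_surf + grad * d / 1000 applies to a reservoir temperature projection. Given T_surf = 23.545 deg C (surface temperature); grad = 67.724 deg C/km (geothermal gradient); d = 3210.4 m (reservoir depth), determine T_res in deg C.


T_res = T_surf + grad * d / 1000
T_res = 23.545 + 67.724 * 3210.4 / 1000
T_res = 240.97 deg C


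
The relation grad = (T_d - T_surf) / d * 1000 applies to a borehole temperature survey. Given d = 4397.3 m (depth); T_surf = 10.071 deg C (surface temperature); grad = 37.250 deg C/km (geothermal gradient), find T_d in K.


T_d = T_surf + grad * d / 1000
T_d = 10.071 + 37.250 * 4397.3 / 1000
T_d = 173.8704 deg C
Convert to K: 173.8704 + 273.15 = 447.02 K
T_d = 447.02 K


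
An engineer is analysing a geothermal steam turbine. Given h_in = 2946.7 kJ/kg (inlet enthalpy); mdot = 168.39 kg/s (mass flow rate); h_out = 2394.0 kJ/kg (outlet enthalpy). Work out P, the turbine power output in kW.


P = mdot * (h_in - h_out) / 1000
P = 168.39 * (2946.7 - 2394.0) / 1000
P = 93.06915 MW
Convert: 93.06915 MW * 1000.0 = 93069 kW
P = 93069 kW


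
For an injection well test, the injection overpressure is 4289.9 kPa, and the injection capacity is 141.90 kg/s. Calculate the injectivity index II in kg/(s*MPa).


II = mdot * 1000 / dP
II = 141.90 * 1000 / 4289.9
II = 33.078 kg/(s*MPa)


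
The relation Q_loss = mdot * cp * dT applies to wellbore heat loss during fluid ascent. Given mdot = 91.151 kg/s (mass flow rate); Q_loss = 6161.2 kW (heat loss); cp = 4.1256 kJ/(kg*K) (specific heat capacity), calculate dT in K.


dT = Q_loss / (mdot * cp)
dT = 6161.2 / (91.151 * 4.1256)
dT = 16.384 K


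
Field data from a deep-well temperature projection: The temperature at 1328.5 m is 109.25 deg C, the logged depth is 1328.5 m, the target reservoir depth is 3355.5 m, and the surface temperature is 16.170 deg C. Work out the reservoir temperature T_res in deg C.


Step 1: grad = (T_d1 - T_surf)/d1 * 1000 = (109.25 - 16.17)/1328.5 * 1000 = 70.06398 deg C/km
Step 2: T_res = T_surf + grad*d2/1000 = 16.17 + 70.06398*3355.5/1000 = 251.27 deg C
T_res = 251.27 deg C


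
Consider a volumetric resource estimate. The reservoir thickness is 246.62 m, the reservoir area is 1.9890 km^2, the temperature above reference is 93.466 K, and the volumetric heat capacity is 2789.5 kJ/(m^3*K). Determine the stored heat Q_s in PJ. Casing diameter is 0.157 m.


Step 1: Vr = A*1e6*hr = 1.989*1e6*246.62 = 4.905272e+08 m^3
Step 2: Q_s = Vr*rhoc*dT/1e12 = 4.905272e+08*2789.5*93.466/1e12 = 127.89 PJ
Q_s = 127.89 PJ


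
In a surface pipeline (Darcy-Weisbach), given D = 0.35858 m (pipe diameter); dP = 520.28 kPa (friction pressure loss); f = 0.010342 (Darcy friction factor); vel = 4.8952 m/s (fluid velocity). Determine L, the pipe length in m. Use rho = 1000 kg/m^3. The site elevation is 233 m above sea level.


L = dP*1000*D / (f*rho*vel^2/2)
L = 520.28*1000*0.35858 / (0.010342*1000*4.8952^2/2)
L = 1505.6 m


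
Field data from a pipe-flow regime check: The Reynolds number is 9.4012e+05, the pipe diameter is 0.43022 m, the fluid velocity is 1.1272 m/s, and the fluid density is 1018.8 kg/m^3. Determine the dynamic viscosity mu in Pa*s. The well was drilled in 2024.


mu = rho * vel * D / Re
mu = 1018.8 * 1.1272 * 0.43022 / 9.4012e+05
mu = 0.00052553 Pa*s


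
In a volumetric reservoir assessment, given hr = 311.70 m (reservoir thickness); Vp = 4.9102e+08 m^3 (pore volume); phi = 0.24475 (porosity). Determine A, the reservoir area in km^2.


A = Vp / (1e6 * hr * phi)
A = 4.9102e+08 / (1e6 * 311.70 * 0.24475)
A = 6.4364 km^2


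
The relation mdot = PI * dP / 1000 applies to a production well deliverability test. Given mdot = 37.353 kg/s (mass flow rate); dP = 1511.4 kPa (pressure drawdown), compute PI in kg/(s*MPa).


PI = mdot * 1000 / dP
PI = 37.353 * 1000 / 1511.4
PI = 24.714 kg/(s*MPa)


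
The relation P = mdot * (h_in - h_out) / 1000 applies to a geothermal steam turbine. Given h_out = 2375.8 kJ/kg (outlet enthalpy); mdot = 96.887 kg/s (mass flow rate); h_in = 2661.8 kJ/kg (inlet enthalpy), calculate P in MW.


P = mdot * (h_in - h_out) / 1000
P = 96.887 * (2661.8 - 2375.8) / 1000
P = 27.710 MW


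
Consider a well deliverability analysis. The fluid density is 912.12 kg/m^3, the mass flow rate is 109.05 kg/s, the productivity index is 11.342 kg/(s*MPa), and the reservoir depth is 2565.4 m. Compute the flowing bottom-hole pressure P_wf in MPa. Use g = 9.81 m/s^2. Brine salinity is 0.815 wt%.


Step 1: P_i = rho*g*h/1e6 = 912.12*9.81*2565.4/1e6 = 22.95494 MPa
Step 2: P_wf = P_i - mdot/PI = 22.95494 - 109.05/11.342 = 13.340 MPa
P_wf = 13.340 MPa


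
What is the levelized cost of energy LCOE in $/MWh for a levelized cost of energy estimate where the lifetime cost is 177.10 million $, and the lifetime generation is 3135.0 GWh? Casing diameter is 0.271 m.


LCOE = C_tot / E_tot * 100
LCOE = 177.10 / 3135.0 * 100
LCOE = 5.649123 cents/kWh
Convert: 5.649123 cents/kWh * 10.0 = 56.491 $/MWh
LCOE = 56.491 $/MWh


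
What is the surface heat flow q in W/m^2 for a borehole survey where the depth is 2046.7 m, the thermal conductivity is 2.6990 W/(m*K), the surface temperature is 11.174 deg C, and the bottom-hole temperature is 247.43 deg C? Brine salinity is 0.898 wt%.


Step 1: grad = (T_d - T_surf)/d * 1000 = (247.43 - 11.174)/2046.7 * 1000 = 115.4326 deg C/km
Step 2: q = k * grad / 1000 = 2.699 * 115.4326 / 1000 = 0.31155 W/m^2
q = 0.31155 W/m^2


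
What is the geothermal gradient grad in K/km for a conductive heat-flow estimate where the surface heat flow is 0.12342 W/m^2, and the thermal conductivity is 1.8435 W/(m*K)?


grad = q * 1000 / k
grad = 0.12342 * 1000 / 1.8435
grad = 66.94874 deg C/km
Convert: 66.94874 deg C/km * 1.0 = 66.949 K/km
grad = 66.949 K/km


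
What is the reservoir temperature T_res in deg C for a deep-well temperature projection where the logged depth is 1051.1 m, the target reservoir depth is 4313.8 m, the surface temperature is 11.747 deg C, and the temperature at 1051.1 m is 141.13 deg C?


Step 1: grad = (T_d1 - T_surf)/d1 * 1000 = (141.13 - 11.747)/1051.1 * 1000 = 123.0930 deg C/km
Step 2: T_res = T_surf + grad*d2/1000 = 11.747 + 123.0930*4313.8/1000 = 542.75 deg C
T_res = 542.75 deg C


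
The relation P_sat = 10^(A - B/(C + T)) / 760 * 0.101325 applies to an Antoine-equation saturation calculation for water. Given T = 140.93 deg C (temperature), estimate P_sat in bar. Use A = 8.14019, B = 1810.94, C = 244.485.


P_sat = 10^(A - B/(C + T)) / 760 * 0.101325
P_sat = 10^(8.14019 - 1810.94/(244.485 + 140.93)) / 760 * 0.101325
P_sat = 0.3684831 MPa
Convert: 0.3684831 MPa * 10.0 = 3.6848 bar
P_sat = 3.6848 bar


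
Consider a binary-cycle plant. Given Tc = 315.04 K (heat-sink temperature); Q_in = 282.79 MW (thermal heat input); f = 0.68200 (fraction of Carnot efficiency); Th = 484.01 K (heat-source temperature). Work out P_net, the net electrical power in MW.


Step 1: eta = (1 - Tc/Th)*f = (1 - 315.04/484.01)*0.682 = 0.2380892
Step 2: P_net = eta * Q_in = 0.2380892 * 282.79 = 67.329 MW
P_net = 67.329 MW


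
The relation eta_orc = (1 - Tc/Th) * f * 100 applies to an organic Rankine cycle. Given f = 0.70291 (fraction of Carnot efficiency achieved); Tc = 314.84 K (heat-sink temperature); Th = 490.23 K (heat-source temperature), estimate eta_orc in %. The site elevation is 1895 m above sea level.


eta_orc = (1 - Tc/Th) * f * 100
eta_orc = (1 - 314.84/490.23) * 0.70291 * 100
eta_orc = 25.148 %


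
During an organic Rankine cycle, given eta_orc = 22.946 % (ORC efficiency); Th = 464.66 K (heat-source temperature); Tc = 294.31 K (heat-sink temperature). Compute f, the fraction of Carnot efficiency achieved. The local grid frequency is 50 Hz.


f = (eta_orc/100) / (1 - Tc/Th)
f = (22.946/100) / (1 - 294.31/464.66)
f = 0.62589


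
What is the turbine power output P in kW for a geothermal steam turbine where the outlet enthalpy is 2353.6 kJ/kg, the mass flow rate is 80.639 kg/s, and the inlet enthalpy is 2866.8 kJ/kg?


P = mdot * (h_in - h_out) / 1000
P = 80.639 * (2866.8 - 2353.6) / 1000
P = 41.38393 MW
Convert: 41.38393 MW * 1000.0 = 41384 kW
P = 41384 kW


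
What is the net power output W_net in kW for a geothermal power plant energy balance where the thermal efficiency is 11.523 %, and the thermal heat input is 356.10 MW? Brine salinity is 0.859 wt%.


W_net = eta / 100 * Q_in
W_net = 11.523 / 100 * 356.10
W_net = 41.03340 MW
Convert: 41.03340 MW * 1000.0 = 41033 kW
W_net = 41033 kW


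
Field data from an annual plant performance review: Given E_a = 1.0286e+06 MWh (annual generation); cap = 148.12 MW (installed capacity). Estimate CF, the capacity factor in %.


CF = E_a / (cap * 8760) * 100
CF = 1.0286e+06 / (148.12 * 8760) * 100
CF = 79.274 %


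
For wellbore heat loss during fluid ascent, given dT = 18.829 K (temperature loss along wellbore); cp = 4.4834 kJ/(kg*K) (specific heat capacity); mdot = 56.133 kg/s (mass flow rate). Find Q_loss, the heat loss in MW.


Q_loss = mdot * cp * dT
Q_loss = 56.133 * 4.4834 * 18.829
Q_loss = 4738.632 kW
Convert: 4738.632 kW * 0.001 = 4.7386 MW
Q_loss = 4.7386 MW


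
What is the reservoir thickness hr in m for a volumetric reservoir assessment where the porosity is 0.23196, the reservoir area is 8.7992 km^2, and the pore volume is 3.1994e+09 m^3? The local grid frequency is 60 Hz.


hr = Vp / (A * 1e6 * phi)
hr = 3.1994e+09 / (8.7992 * 1e6 * 0.23196)
hr = 1567.5 m


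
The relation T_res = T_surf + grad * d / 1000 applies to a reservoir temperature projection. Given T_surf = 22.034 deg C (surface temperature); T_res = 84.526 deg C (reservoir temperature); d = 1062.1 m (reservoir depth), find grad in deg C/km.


grad = (T_res - T_surf) / d * 1000
grad = (84.526 - 22.034) / 1062.1 * 1000
grad = 58.838 deg C/km


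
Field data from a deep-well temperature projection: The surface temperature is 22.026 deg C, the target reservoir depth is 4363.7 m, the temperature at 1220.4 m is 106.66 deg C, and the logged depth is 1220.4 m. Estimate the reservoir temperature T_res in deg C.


Step 1: grad = (T_d1 - T_surf)/d1 * 1000 = (106.66 - 22.026)/1220.4 * 1000 = 69.34939 deg C/km
Step 2: T_res = T_surf + grad*d2/1000 = 22.026 + 69.34939*4363.7/1000 = 324.65 deg C
T_res = 324.65 deg C


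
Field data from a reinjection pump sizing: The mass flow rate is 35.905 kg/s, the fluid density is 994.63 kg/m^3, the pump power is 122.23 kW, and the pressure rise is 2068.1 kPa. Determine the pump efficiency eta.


eta = mdot * dP / (rho * P_pump)
eta = 35.905 * 2068.1 / (994.63 * 122.23)
eta = 0.61078


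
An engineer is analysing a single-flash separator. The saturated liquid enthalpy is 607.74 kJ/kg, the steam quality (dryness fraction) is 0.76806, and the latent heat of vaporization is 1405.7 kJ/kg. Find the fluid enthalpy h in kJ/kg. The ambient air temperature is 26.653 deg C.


h = hf + x * hfg
h = 607.74 + 0.76806 * 1405.7
h = 1687.4 kJ/kg


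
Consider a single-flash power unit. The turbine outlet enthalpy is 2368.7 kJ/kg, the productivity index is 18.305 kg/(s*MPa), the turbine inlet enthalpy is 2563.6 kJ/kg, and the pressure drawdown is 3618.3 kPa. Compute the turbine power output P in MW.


Step 1: mdot = PI * dP / 1000 = 18.305 * 3618.3 / 1000 = 66.23298 kg/s
Step 2: P = mdot*(h_in - h_out)/1000 = 66.23298*(2563.6 - 2368.7)/1000 = 12.909 MW
P = 12.909 MW


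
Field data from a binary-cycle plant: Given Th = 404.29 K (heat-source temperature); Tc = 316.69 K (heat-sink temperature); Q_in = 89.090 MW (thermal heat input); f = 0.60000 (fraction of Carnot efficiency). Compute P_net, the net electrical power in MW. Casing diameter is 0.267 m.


Step 1: eta = (1 - Tc/Th)*f = (1 - 316.69/404.29)*0.6 = 0.1300057
Step 2: P_net = eta * Q_in = 0.1300057 * 89.09 = 11.582 MW
P_net = 11.582 MW


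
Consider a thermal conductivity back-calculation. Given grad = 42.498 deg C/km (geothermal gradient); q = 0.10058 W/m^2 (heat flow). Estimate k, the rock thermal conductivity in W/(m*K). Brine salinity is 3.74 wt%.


k = q / (grad / 1000)
k = 0.10058 / (42.498 / 1000)
k = 2.3667 W/(m*K)


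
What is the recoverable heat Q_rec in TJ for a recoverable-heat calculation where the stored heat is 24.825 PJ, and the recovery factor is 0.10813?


Q_rec = Q_s * RF
Q_rec = 24.825 * 0.10813
Q_rec = 2.684327 PJ
Convert: 2.684327 PJ * 1000.0 = 2684.3 TJ
Q_rec = 2684.3 TJ


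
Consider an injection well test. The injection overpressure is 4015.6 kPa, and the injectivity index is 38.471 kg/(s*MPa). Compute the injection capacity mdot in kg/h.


mdot = II * dP / 1000
mdot = 38.471 * 4015.6 / 1000
mdot = 154.4841 kg/s
Convert: 154.4841 kg/s * 3600.0 = 5.5614e+05 kg/h
mdot = 5.5614e+05 kg/h


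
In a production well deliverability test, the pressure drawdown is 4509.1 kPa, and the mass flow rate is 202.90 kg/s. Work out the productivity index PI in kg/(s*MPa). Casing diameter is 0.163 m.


PI = mdot * 1000 / dP
PI = 202.90 * 1000 / 4509.1
PI = 44.998 kg/(s*MPa)


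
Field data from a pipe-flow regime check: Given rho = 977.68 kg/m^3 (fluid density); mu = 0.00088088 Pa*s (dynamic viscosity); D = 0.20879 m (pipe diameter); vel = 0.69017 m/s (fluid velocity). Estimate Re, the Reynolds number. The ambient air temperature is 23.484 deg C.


Re = rho * vel * D / mu
Re = 977.68 * 0.69017 * 0.20879 / 0.00088088
Re = 1.5994e+05


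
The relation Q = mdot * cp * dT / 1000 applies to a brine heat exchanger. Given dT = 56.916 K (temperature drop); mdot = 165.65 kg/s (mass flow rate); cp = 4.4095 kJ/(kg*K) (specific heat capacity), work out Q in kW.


Q = mdot * cp * dT / 1000
Q = 165.65 * 4.4095 * 56.916 / 1000
Q = 41.57336 MW
Convert: 41.57336 MW * 1000.0 = 41573 kW
Q = 41573 kW


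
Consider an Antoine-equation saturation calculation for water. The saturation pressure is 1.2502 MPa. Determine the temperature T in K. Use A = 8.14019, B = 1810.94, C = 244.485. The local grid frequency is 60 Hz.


T = B / (A - log10(P_sat * 760 / 0.101325)) - C
T = 1810.94 / (8.14019 - log10(1.2502 * 760 / 0.101325)) - 244.485
T = 189.9897 deg C
Convert to K: 189.9897 + 273.15 = 463.14 K
T = 463.14 K


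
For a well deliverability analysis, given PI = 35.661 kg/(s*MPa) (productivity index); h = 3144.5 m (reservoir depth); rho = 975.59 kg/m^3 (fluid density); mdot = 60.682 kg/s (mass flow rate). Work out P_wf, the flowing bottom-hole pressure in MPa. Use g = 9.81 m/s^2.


Step 1: P_i = rho*g*h/1e6 = 975.59*9.81*3144.5/1e6 = 30.09456 MPa
Step 2: P_wf = P_i - mdot/PI = 30.09456 - 60.682/35.661 = 28.393 MPa
P_wf = 28.393 MPa


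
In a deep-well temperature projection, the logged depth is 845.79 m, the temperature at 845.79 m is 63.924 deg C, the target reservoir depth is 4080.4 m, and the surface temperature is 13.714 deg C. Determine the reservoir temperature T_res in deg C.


Step 1: grad = (T_d1 - T_surf)/d1 * 1000 = (63.924 - 13.714)/845.79 * 1000 = 59.36462 deg C/km
Step 2: T_res = T_surf + grad*d2/1000 = 13.714 + 59.36462*4080.4/1000 = 255.95 deg C
T_res = 255.95 deg C


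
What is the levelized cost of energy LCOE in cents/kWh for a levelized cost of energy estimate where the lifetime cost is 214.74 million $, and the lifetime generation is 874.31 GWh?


LCOE = C_tot / E_tot * 100
LCOE = 214.74 / 874.31 * 100
LCOE = 24.561 cents/kWh


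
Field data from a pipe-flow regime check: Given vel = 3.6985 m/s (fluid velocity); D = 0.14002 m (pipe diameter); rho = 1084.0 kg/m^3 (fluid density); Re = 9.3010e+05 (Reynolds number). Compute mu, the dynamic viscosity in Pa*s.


mu = rho * vel * D / Re
mu = 1084.0 * 3.6985 * 0.14002 / 9.3010e+05
mu = 0.00060355 Pa*s


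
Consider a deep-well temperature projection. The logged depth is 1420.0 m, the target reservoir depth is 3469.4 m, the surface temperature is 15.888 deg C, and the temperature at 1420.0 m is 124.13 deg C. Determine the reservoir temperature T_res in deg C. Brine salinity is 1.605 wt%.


Step 1: grad = (T_d1 - T_surf)/d1 * 1000 = (124.13 - 15.888)/1420.0 * 1000 = 76.22676 deg C/km
Step 2: T_res = T_surf + grad*d2/1000 = 15.888 + 76.22676*3469.4/1000 = 280.35 deg C
T_res = 280.35 deg C


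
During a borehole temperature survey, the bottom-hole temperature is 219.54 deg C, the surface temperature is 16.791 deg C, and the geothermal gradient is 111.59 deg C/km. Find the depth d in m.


d = (T_d - T_surf) / grad * 1000
d = (219.54 - 16.791) / 111.59 * 1000
d = 1816.9 m


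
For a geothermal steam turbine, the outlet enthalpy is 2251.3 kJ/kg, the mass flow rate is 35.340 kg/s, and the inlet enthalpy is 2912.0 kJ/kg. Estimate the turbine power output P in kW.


P = mdot * (h_in - h_out) / 1000
P = 35.340 * (2912.0 - 2251.3) / 1000
P = 23.34914 MW
Convert: 23.34914 MW * 1000.0 = 23349 kW
P = 23349 kW


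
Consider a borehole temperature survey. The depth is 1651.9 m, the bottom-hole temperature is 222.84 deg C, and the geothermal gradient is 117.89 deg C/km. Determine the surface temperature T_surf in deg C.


T_surf = T_d - grad * d / 1000
T_surf = 222.84 - 117.89 * 1651.9 / 1000
T_surf = 28.098 deg C


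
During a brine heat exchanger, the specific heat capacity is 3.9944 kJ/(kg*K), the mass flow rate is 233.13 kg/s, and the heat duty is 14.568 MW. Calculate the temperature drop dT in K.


dT = Q * 1000 / (mdot * cp)
dT = 14.568 * 1000 / (233.13 * 3.9944)
dT = 15.644 K


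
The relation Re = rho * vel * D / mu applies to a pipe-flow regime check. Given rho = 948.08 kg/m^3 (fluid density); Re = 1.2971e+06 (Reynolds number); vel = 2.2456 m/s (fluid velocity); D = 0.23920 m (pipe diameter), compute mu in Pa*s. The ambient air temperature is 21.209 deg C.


mu = rho * vel * D / Re
mu = 948.08 * 2.2456 * 0.23920 / 1.2971e+06
mu = 0.00039261 Pa*s


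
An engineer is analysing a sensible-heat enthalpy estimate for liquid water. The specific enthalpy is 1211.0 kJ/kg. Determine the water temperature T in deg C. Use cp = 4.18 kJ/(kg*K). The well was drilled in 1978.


T = h / cp
T = 1211.0 / 4.18
T = 289.71 deg C


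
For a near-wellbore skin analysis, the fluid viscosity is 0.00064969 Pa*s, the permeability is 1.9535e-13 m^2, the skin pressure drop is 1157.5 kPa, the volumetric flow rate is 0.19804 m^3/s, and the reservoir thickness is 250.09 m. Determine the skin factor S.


S = dP_s * 1000 * 2*pi*k*hr / (q*mu)
S = 1157.5 * 1000 * 2*pi*1.9535e-13*250.09 / (0.19804*0.00064969)
S = 2.7615


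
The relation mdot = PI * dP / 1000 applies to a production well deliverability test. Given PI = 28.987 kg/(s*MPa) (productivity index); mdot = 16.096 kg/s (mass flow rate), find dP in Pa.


dP = mdot * 1000 / PI
dP = 16.096 * 1000 / 28.987
dP = 555.2834 kPa
Convert: 555.2834 kPa * 1000.0 = 5.5528e+05 Pa
dP = 5.5528e+05 Pa


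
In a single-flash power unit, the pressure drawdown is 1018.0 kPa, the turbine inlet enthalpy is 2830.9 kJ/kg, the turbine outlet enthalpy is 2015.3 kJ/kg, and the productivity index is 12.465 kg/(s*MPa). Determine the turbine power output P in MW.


Step 1: mdot = PI * dP / 1000 = 12.465 * 1018.0 / 1000 = 12.68937 kg/s
Step 2: P = mdot*(h_in - h_out)/1000 = 12.68937*(2830.9 - 2015.3)/1000 = 10.349 MW
P = 10.349 MW


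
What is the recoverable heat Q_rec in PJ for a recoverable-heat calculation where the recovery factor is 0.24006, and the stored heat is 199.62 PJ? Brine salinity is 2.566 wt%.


Q_rec = Q_s * RF
Q_rec = 199.62 * 0.24006
Q_rec = 47.921 PJ


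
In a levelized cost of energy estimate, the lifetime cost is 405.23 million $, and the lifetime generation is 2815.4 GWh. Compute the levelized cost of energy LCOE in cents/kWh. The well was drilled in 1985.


LCOE = C_tot / E_tot * 100
LCOE = 405.23 / 2815.4 * 100
LCOE = 14.393 cents/kWh


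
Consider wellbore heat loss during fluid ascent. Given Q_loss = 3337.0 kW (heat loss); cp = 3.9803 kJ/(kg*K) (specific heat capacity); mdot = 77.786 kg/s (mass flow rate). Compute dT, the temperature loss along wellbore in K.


dT = Q_loss / (mdot * cp)
dT = 3337.0 / (77.786 * 3.9803)
dT = 10.778 K


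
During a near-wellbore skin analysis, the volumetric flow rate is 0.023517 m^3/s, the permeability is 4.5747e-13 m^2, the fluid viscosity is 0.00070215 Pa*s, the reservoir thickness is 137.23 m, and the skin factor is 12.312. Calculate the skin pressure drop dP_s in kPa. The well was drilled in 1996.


dP_s = S * q * mu / (2*pi*k*hr) / 1000
dP_s = 12.312 * 0.023517 * 0.00070215 / (2*pi*4.5747e-13*137.23) / 1000
dP_s = 515.41 kPa


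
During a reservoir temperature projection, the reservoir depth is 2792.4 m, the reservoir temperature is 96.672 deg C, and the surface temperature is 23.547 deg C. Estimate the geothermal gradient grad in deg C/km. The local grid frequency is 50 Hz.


grad = (T_res - T_surf) / d * 1000
grad = (96.672 - 23.547) / 2792.4 * 1000
grad = 26.187 deg C/km


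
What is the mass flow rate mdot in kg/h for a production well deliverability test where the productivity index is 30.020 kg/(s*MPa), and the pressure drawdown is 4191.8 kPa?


mdot = PI * dP / 1000
mdot = 30.020 * 4191.8 / 1000
mdot = 125.8378 kg/s
Convert: 125.8378 kg/s * 3600.0 = 4.5302e+05 kg/h
mdot = 4.5302e+05 kg/h


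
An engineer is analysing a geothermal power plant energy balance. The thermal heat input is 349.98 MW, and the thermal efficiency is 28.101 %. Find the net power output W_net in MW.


W_net = eta / 100 * Q_in
W_net = 28.101 / 100 * 349.98
W_net = 98.348 MW


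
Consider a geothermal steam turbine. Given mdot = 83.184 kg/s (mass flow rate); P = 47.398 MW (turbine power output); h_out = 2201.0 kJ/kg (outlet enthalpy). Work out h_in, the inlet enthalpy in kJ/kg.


h_in = h_out + P * 1000 / mdot
h_in = 2201.0 + 47.398 * 1000 / 83.184
h_in = 2770.8 kJ/kg


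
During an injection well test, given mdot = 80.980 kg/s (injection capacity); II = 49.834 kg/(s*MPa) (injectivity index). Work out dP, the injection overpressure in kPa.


dP = mdot * 1000 / II
dP = 80.980 * 1000 / 49.834
dP = 1625.0 kPa


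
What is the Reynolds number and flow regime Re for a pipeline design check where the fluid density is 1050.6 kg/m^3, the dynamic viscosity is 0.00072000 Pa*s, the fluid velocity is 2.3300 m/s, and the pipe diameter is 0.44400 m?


Step 1: Re = rho*vel*D/mu = 1050.6*2.33*0.444/0.00072 = 1.5095e+06
Step 2: Re = 1.5095e+06 > 4000, so flow is turbulent.
Re = 1.5095e+06 (turbulent)


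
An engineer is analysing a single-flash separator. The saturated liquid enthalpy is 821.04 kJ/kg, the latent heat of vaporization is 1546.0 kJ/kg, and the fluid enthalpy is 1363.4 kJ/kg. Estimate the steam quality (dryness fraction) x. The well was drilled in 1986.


x = (h - hf) / hfg
x = (1363.4 - 821.04) / 1546.0
x = 0.35082


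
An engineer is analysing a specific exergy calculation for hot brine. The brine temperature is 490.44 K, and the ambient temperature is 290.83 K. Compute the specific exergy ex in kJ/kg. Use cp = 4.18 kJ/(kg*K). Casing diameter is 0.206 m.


ex = cp * ((T_b - T_0) - T_0 * ln(T_b/T_0))
ex = 4.18 * ((490.44 - 290.83) - 290.83 * ln(490.44/290.83))
ex = 199.10 kJ/kg


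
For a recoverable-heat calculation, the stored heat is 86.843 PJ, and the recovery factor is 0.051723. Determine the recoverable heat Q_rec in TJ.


Q_rec = Q_s * RF
Q_rec = 86.843 * 0.051723
Q_rec = 4.491780 PJ
Convert: 4.491780 PJ * 1000.0 = 4491.8 TJ
Q_rec = 4491.8 TJ


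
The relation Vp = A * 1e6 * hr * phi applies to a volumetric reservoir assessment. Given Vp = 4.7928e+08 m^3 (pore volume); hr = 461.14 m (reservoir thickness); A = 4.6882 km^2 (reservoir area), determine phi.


phi = Vp / (A * 1e6 * hr)
phi = 4.7928e+08 / (4.6882 * 1e6 * 461.14)
phi = 0.22169


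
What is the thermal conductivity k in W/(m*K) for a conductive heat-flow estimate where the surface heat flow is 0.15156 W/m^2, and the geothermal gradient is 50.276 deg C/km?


k = q * 1000 / grad
k = 0.15156 * 1000 / 50.276
k = 3.0146 W/(m*K)


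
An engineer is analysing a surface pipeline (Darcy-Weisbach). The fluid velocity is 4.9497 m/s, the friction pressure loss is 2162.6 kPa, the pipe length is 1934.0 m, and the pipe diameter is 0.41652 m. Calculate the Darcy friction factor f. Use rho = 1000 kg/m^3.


f = dP*1000 / ((L/D)*(rho*vel^2/2))
f = 2162.6*1000 / ((1934.0/0.41652)*(1000*4.9497^2/2))
f = 0.038021


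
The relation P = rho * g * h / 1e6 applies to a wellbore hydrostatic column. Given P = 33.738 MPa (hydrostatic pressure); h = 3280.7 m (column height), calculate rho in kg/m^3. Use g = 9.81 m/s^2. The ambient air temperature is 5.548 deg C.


rho = P * 1e6 / (g * h)
rho = 33.738 * 1e6 / (9.81 * 3280.7)
rho = 1048.3 kg/m^3


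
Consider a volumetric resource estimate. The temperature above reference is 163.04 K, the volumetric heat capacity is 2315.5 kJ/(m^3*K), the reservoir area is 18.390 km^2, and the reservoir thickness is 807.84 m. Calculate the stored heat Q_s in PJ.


Step 1: Vr = A*1e6*hr = 18.39*1e6*807.84 = 1.485618e+10 m^3
Step 2: Q_s = Vr*rhoc*dT/1e12 = 1.485618e+10*2315.5*163.04/1e12 = 5608.5 PJ
Q_s = 5608.5 PJ


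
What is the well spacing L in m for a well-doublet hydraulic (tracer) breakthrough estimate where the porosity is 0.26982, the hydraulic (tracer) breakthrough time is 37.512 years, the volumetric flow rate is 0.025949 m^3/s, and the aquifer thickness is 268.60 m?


L = sqrt(t_bt*365.25*86400*3*Qv / (pi*hr*phi))
L = sqrt(37.512*365.25*86400*3*0.025949 / (pi*268.60*0.26982))
L = 636.20 m


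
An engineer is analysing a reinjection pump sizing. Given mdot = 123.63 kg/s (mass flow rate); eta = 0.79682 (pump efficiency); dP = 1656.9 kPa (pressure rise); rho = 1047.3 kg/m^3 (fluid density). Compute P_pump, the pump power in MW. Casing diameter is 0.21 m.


P_pump = mdot * dP / (rho * eta)
P_pump = 123.63 * 1656.9 / (1047.3 * 0.79682)
P_pump = 245.4646 kW
Convert: 245.4646 kW * 0.001 = 0.24546 MW
P_pump = 0.24546 MW


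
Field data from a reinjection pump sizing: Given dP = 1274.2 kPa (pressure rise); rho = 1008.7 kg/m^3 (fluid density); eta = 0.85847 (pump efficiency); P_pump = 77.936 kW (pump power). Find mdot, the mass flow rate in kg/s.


mdot = P_pump * rho * eta / dP
mdot = 77.936 * 1008.7 * 0.85847 / 1274.2
mdot = 52.965 kg/s


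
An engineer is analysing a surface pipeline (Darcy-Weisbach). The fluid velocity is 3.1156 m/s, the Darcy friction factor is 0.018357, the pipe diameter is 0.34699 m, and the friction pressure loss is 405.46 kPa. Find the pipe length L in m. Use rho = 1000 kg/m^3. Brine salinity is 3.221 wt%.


L = dP*1000*D / (f*rho*vel^2/2)
L = 405.46*1000*0.34699 / (0.018357*1000*3.1156^2/2)
L = 1579.1 m


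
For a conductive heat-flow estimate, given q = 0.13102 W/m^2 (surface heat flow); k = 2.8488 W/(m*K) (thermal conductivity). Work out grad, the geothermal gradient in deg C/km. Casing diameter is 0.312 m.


grad = q * 1000 / k
grad = 0.13102 * 1000 / 2.8488
grad = 45.991 deg C/km


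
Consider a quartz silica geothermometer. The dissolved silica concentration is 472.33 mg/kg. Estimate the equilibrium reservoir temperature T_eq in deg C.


T_eq = 1309 / (5.19 - log10(SiO2)) - 273.15
T_eq = 1309 / (5.19 - log10(472.33)) - 273.15
T_eq = 247.17 deg C


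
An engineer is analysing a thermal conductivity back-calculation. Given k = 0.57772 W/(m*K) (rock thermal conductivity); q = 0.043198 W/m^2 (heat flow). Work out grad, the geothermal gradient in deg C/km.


grad = q / k * 1000
grad = 0.043198 / 0.57772 * 1000
grad = 74.773 deg C/km


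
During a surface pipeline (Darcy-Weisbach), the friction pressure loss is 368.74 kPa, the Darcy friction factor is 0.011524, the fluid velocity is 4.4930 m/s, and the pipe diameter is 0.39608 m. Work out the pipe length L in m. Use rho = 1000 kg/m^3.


L = dP*1000*D / (f*rho*vel^2/2)
L = 368.74*1000*0.39608 / (0.011524*1000*4.4930^2/2)
L = 1255.6 m


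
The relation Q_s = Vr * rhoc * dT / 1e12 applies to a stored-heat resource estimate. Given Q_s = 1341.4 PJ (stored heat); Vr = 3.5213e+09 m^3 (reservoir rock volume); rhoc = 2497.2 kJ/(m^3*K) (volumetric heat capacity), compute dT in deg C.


dT = Q_s * 1e12 / (Vr * rhoc)
dT = 1341.4 * 1e12 / (3.5213e+09 * 2497.2)
dT = 152.5464 K
Convert (temperature difference, 1 K = 1 deg C): 152.5464 K = 152.5464 deg C
dT = 152.55 deg C


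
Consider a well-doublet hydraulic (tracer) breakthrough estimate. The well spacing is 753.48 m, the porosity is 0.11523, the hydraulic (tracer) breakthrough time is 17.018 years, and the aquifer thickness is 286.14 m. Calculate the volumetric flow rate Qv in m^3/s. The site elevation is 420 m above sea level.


Qv = pi*hr*phi*L^2 / (3*t_bt*365.25*86400)
Qv = pi*286.14*0.11523*753.48^2 / (3*17.018*365.25*86400)
Qv = 0.036501 m^3/s


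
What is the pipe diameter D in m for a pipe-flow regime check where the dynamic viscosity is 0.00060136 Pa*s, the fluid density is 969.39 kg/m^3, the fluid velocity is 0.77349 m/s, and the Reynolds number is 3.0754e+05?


D = Re * mu / (rho * vel)
D = 3.0754e+05 * 0.00060136 / (969.39 * 0.77349)
D = 0.24665 m
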